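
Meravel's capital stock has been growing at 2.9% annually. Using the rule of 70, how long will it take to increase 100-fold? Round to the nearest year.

approximately 160 years

Doubling time ≈ 70/2.9 = 24.14 years.
Reaching 100× takes log₂(100) ≈ 6.64 doublings.
6.64 × 24.14 ≈ 160 years.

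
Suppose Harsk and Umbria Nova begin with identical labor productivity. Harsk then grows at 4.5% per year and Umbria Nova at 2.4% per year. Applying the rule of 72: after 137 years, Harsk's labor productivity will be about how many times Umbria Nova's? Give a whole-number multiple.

16 times

Only the 2.1-point difference matters.
72/2.1 ≈ 34.29 years per doubling of the ratio; 137 years gives 4.00 doublings, so ≈ 16×.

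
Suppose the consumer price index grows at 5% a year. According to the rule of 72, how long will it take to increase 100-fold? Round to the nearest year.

At 5% it doubles every 72/5 ≈ 14.40 years.
100× is log₂ 100 ≈ 6.64 doublings, so ≈ 6.64 × 14.40 = 96 years.

approximately 96 years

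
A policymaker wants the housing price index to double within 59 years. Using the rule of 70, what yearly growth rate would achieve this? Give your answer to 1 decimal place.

about 1.2%

70 / 59 ≈ 1.19, so about 1.2% per year.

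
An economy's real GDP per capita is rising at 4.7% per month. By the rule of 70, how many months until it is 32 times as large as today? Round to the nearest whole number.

One doubling takes 70/4.7 = 14.89 months.
Getting to 32× needs 5 doublings: 5 × 14.89 ≈ 74 months.

roughly 74 months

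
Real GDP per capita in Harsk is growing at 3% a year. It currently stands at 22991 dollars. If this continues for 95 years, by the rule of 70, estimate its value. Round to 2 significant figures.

It doubles every 70/3 ≈ 23.33 years, so 95 years is 4.07 doublings.
2^4.07 ≈ 16.80; 22991 × 16.80 ≈ 390000 dollars.

around 390000 dollars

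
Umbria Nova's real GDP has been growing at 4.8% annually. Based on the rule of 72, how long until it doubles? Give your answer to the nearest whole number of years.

Doubling time ≈ 72 / 4.8 = 15.00 years.

≈ 15 years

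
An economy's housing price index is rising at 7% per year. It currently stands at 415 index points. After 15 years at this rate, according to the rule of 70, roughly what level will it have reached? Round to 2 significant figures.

It doubles every 70/7 ≈ 10.00 years, so 15 years is 1.50 doublings.
2^1.50 ≈ 2.83; 415 × 2.83 ≈ 1200 index points.

1200 index points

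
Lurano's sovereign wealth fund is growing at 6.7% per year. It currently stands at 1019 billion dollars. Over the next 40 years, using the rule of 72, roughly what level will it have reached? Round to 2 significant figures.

It doubles every 72/6.7 ≈ 10.75 years, so 40 years is 3.72 doublings.
2^3.72 ≈ 13.18; 1019 × 13.18 ≈ 13000 billion dollars.

about 13000 billion dollars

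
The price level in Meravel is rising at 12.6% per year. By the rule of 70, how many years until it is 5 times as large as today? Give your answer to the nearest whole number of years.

about 13 years

Doubling time ≈ 70/12.6 = 5.56 years.
5× is log₂ 5 ≈ 2.32 doublings, so ≈ 2.32 × 5.56 = 13 years.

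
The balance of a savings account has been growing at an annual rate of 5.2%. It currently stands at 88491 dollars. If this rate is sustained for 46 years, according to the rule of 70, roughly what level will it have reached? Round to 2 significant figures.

It doubles every 70/5.2 ≈ 13.46 years, so 46 years is 3.42 doublings.
2^3.42 ≈ 10.70; 88491 × 10.70 ≈ 950000 dollars.

roughly 950000 dollars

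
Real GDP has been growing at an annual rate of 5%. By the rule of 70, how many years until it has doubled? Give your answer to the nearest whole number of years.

about 14 years

70/5 ≈ 14.00, so it doubles roughly every 14 years.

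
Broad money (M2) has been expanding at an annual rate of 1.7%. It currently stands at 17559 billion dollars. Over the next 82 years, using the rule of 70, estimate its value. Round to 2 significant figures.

It doubles every 70/1.7 ≈ 41.18 years, so 82 years is 1.99 doublings.
2^1.99 ≈ 3.97; 17559 × 3.97 ≈ 70000 billion dollars.

about 70000 billion dollars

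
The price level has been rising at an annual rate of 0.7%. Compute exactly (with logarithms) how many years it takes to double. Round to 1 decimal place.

t = ln(2) / ln(1 + 0.007) = 0.6931 / 0.006976 ≈ 99.35.

99.4 years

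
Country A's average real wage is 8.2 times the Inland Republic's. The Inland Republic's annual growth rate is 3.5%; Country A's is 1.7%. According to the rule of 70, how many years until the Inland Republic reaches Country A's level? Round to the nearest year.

approximately 118 years

The growth-rate gap is 3.5% − 1.7% = 1.8 percentage points.
So the ratio between them halves every 70/1.8 ≈ 38.89 years.
An 8.2 times gap takes log₂(8.2) ≈ 3.04 halvings to close: 3.04 × 38.89 ≈ 118 years.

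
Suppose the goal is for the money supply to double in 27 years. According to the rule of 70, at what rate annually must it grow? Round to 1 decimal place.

70 / 27 ≈ 2.59, so about 2.6% annually.

around 2.6% annually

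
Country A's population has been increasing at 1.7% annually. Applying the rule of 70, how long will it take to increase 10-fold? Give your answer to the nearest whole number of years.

At 1.7% it doubles every 70/1.7 ≈ 41.18 years.
10× is log₂ 10 ≈ 3.32 doublings, so ≈ 3.32 × 41.18 = 137 years.

about 137 years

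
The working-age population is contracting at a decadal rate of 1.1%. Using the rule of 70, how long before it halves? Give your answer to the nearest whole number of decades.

Halving time ≈ 70 / 1.1 = 63.64 → 64 decades.

around 64 decades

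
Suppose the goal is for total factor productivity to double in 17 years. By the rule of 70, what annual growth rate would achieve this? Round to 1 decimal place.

approximately 4.1% annually

70 / 17 ≈ 4.12, so about 4.1% annually.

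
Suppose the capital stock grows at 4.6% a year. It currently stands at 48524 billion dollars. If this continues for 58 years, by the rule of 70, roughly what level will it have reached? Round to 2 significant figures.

Doubling time ≈ 70/4.6 = 15.22 years.
58 years is 58/15.22 ≈ 3.81 doublings, a factor of 2^3.81 ≈ 14.03.
48524 × 14.03 ≈ 680000 billion dollars.

roughly 680000 billion dollars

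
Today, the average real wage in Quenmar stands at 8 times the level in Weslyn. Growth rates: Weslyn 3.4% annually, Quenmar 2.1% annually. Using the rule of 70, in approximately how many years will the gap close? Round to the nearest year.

about 162 years

What matters is the difference: 1.3 pp.
Rule of 70 on the gap: the ratio halves every 70/1.3 ≈ 53.85 years.
An 8 times gap closes after 3 halvings: 3 × 53.85 ≈ 162 years.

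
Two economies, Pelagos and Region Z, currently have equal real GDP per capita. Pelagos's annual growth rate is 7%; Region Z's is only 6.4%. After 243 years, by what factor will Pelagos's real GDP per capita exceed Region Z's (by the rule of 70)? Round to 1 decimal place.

Pelagos pulls ahead at 0.6 pp per year, so the ratio doubles every 70/0.6 ≈ 116.67 years.
In 243 years that's 2.08 doublings: 2^2.08 ≈ 4.2.

≈ 4.2 times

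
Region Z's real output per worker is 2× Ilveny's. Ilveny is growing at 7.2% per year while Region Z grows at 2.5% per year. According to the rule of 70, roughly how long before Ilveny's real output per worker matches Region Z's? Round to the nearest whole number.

roughly 15 years

Ilveny gains on Region Z at 7.2% − 2.5% = 4.7 points a year.
At that relative rate the gap halves every 70/4.7 ≈ 14.89 years.
A 2× gap closes after 1 halving: 1 × 14.89 ≈ 15 years.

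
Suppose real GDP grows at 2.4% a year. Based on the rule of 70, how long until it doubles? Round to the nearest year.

approximately 29 years

Doubling time ≈ 70 / 2.4 = 29.17 years.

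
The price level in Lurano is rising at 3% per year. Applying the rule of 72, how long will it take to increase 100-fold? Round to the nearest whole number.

roughly 159 years

One doubling takes 72/3 = 24.00 years.
100× is log₂ 100 ≈ 6.64 doublings, so ≈ 6.64 × 24.00 = 159 years.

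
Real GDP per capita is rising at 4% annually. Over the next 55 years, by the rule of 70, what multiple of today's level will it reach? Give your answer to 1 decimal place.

8.8 times

Doubling time ≈ 70/4 = 17.50 years.
55 years / 17.50 ≈ 3.14 doublings → factor 2^3.14 ≈ 8.8.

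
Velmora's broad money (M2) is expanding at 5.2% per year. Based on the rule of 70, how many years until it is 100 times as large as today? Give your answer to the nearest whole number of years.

89 years

Doubling time ≈ 70/5.2 = 13.46 years.
Reaching 100× takes log₂(100) ≈ 6.64 doublings.
6.64 × 13.46 ≈ 89 years.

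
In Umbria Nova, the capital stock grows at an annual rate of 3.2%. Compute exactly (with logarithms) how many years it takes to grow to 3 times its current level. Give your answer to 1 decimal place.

t = ln(3) / ln(1 + 0.032) = 1.0986 / 0.031499 ≈ 34.88.

34.9 years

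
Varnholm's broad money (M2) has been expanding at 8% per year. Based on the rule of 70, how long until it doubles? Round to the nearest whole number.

70/8 ≈ 8.75, so it doubles roughly every 9 years.

approximately 9 years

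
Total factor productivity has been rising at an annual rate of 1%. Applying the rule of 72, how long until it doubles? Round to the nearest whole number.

72/1 ≈ 72.00, so it doubles roughly every 72 years.

around 72 years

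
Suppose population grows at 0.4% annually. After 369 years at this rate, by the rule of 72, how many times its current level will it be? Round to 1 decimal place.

Doubling time ≈ 72/0.4 = 180.00 years.
369 years / 180.00 ≈ 2.05 doublings → factor 2^2.05 ≈ 4.1.

approximately 4.1 times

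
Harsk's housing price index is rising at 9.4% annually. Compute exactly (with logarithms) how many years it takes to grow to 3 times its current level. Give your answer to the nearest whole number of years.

12 years

t = ln(3) / ln(1 + 0.094) = 1.0986 / 0.089841 ≈ 12.23.
≈ 12 years.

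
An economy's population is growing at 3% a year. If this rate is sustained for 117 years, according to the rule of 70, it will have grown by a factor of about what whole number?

At 3% one doubling takes ≈ 23.33 years; 117 years is 5 of them, so ×32.

approximately 32 times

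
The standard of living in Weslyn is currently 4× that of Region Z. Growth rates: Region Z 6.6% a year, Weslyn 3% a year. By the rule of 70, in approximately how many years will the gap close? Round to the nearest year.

roughly 39 years

What matters is the difference: 3.6 pp.
Rule of 70 on the gap: the ratio halves every 70/3.6 ≈ 19.44 years.
A 4× gap closes after 2 halvings: 2 × 19.44 ≈ 39 years.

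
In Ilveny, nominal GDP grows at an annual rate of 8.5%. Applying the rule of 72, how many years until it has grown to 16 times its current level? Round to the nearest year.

At 8.5% it doubles every 72/8.5 ≈ 8.47 years.
16× is 4 doublings, so 4 × 8.47 ≈ 34 years.

≈ 34 years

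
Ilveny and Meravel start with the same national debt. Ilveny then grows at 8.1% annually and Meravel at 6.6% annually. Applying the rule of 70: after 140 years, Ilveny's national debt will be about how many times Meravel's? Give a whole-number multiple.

about 8 times

Rate gap = 8.1% − 6.6% = 1.5 points.
The ratio doubles every 70/1.5 ≈ 46.67 years.
140/46.67 ≈ 3.00 doublings → ratio ≈ 2^3.00 ≈ 8.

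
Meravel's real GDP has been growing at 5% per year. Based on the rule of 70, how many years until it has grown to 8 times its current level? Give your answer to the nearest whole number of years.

Doubling time ≈ 70/5 = 14.00 years.
8× is 3 doublings, so 3 × 14.00 ≈ 42 years.

roughly 42 years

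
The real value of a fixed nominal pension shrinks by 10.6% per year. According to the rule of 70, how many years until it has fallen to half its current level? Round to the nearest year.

roughly 7 years

The rule works in reverse for decay: 70/10.6 ≈ 6.60 years to halve.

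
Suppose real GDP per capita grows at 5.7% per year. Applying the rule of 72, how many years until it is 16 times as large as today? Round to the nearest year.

around 51 years

One doubling takes 72/5.7 = 12.63 years.
16× is 4 doublings, so 4 × 12.63 ≈ 51 years.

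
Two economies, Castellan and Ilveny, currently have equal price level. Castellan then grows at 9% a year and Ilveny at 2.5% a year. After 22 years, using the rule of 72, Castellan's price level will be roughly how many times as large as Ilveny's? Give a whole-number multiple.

4 times

Castellan pulls ahead at 6.5 pp per year, so the ratio doubles every 72/6.5 ≈ 11.08 years.
In 22 years that's 1.99 doublings: 2^1.99 ≈ 4.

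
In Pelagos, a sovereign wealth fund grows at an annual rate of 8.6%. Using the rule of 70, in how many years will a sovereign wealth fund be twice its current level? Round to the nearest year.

roughly 8 years

At 8.6%, doubling takes about 70/8.6 = 8.14 years.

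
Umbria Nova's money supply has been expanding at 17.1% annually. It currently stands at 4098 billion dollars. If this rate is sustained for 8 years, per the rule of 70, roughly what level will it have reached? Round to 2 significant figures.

It doubles every 70/17.1 ≈ 4.09 years, so 8 years is 1.96 doublings.
2^1.96 ≈ 3.89; 4098 × 3.89 ≈ 16000 billion dollars.

roughly 16000 billion dollars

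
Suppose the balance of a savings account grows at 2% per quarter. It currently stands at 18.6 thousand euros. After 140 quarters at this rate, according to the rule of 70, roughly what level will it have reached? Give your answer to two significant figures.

approximately 300 thousand euros

It doubles every 70/2 ≈ 35.00 quarters, so 140 quarters is 4.00 doublings.
2^4.00 ≈ 16.00; 18.6 × 16.00 ≈ 300 thousand euros.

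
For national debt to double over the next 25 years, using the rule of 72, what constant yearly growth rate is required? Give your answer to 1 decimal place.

72 / 25 ≈ 2.88, so about 2.9% per year.

roughly 2.9%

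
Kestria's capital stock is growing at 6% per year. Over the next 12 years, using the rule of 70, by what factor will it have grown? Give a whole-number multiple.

about 2 times

70/6 ≈ 11.67 years per doubling.
12 years fits 1 doubling: 2^1 = 2.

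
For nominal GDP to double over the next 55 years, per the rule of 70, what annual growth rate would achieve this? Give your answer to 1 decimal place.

70 / 55 ≈ 1.27, so about 1.3% annually.

about 1.3% annually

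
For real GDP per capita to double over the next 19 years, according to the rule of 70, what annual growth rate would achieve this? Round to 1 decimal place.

≈ 3.7%

70 / 19 ≈ 3.68, so about 3.7% annually.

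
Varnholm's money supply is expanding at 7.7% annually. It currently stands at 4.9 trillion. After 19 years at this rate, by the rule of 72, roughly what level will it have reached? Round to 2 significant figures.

roughly 20 trillion

It doubles every 72/7.7 ≈ 9.35 years, so 19 years is 2.03 doublings.
2^2.03 ≈ 4.08; 4.9 × 4.08 ≈ 20 trillion.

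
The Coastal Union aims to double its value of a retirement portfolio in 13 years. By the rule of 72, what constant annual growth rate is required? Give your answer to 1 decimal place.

approximately 5.5%

72 / 13 ≈ 5.54, so about 5.5% annually.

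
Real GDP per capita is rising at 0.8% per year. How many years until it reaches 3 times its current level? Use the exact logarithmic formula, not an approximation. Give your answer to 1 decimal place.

137.9 years

t = ln(3) / ln(1 + 0.008) = 1.0986 / 0.007968 ≈ 137.88.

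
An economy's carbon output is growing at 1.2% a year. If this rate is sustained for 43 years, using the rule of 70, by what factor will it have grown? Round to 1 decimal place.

1.7 times

Doubles every ≈ 58.33 years (70/1.2).
43 years is 0.74 doublings; 2^0.74 ≈ 1.7×.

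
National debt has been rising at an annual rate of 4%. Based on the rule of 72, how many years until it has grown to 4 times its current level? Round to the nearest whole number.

Doubling time ≈ 72/4 = 18.00 years.
Getting to 4× needs 2 doublings: 2 × 18.00 ≈ 36 years.

≈ 36 years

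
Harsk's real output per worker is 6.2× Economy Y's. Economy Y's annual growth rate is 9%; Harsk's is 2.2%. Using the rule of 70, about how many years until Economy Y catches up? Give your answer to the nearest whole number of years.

≈ 27 years

The growth-rate gap is 9% − 2.2% = 6.8 percentage points.
So the ratio between them halves every 70/6.8 ≈ 10.29 years.
A 6.2× gap takes log₂(6.2) ≈ 2.63 halvings to close: 2.63 × 10.29 ≈ 27 years.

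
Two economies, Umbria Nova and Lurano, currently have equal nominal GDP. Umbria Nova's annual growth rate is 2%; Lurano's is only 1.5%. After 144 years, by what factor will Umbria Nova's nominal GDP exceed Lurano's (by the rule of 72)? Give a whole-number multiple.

Rate gap = 2% − 1.5% = 0.5 points.
The ratio doubles every 72/0.5 ≈ 144.00 years.
144/144.00 ≈ 1.00 doublings → ratio ≈ 2^1.00 ≈ 2.

about 2 times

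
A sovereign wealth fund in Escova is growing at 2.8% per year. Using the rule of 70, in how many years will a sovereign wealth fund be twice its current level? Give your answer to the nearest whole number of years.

Doubling time ≈ 70 / 2.8 = 25.00 years.

around 25 years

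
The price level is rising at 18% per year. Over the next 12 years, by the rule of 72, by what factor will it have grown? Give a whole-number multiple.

Doubling time ≈ 72/18 = 4.00 years.
12/4.00 ≈ 3 doublings, so about 2^3 = 8×.

8 times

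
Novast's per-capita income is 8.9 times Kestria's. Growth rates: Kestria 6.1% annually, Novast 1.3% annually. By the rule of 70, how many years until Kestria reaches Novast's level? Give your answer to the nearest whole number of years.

Kestria gains on Novast at 6.1% − 1.3% = 4.8 points a year.
At that relative rate the gap halves every 70/4.8 ≈ 14.58 years.
An 8.9 times gap takes log₂(8.9) ≈ 3.15 halvings to close: 3.15 × 14.58 ≈ 46 years.

approximately 46 years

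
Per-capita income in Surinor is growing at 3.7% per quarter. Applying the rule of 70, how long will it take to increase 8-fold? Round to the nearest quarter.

One doubling takes 70/3.7 = 18.92 quarters.
8 = 2^3, so 3 doublings → 57 quarters.

around 57 quarters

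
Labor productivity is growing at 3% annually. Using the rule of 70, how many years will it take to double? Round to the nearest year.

roughly 23 years

Doubling time ≈ 70 / 3 = 23.33 years.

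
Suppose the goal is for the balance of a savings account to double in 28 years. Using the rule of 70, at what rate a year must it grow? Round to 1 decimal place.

70 / 28 ≈ 2.50, so about 2.5% a year.

≈ 2.5% a year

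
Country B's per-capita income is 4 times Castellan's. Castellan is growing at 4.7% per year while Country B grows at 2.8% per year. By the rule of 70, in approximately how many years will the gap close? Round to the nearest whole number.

What matters is the difference: 1.9 pp.
Rule of 70 on the gap: the ratio halves every 70/1.9 ≈ 36.84 years.
A 4 times gap closes after 2 halvings: 2 × 36.84 ≈ 74 years.

about 74 years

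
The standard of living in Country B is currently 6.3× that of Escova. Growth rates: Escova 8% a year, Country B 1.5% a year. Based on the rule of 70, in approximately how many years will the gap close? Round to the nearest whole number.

The growth-rate gap is 8% − 1.5% = 6.5 percentage points.
So the ratio between them halves every 70/6.5 ≈ 10.77 years.
A 6.3× gap takes log₂(6.3) ≈ 2.66 halvings to close: 2.66 × 10.77 ≈ 29 years.

approximately 29 years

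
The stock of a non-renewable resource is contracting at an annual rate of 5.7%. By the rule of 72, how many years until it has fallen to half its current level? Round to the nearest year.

The rule works in reverse for decay: 72/5.7 ≈ 12.63 years to halve.

about 13 years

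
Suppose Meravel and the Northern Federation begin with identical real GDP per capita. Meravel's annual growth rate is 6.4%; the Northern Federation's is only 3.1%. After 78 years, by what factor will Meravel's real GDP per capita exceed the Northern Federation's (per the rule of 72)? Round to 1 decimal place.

about 11.9 times

Rate gap = 6.4% − 3.1% = 3.3 points.
The ratio doubles every 72/3.3 ≈ 21.82 years.
78/21.82 ≈ 3.57 doublings → ratio ≈ 2^3.57 ≈ 11.9.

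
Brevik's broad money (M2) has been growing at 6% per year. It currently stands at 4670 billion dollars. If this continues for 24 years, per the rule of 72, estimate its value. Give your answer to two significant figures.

about 19000 billion dollars

It doubles every 72/6 ≈ 12.00 years, so 24 years is 2.00 doublings.
2^2.00 ≈ 4.00; 4670 × 4.00 ≈ 19000 billion dollars.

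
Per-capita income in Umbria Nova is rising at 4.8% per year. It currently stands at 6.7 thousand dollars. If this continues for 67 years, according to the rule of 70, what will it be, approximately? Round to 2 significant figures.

Doubling time ≈ 70/4.8 = 14.58 years.
67 years is 67/14.58 ≈ 4.60 doublings, a factor of 2^4.60 ≈ 24.25.
6.7 × 24.25 ≈ 160 thousand dollars.

around 160 thousand dollars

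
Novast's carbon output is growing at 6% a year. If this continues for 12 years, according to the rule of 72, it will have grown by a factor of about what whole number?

At 6% one doubling takes ≈ 12.00 years; 12 years is 1 of them, so ×2.

about 2 times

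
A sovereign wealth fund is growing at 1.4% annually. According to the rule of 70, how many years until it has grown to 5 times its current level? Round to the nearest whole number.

around 116 years

One doubling takes 70/1.4 = 50.00 years.
Reaching 5× takes log₂(5) ≈ 2.32 doublings.
2.32 × 50.00 ≈ 116 years.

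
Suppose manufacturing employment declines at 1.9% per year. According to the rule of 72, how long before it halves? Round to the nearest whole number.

Halving time ≈ 72 / 1.9 = 37.89 → 38 years.

38 years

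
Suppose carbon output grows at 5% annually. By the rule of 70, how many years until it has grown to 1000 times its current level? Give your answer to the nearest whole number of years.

At 5% it doubles every 70/5 ≈ 14.00 years.
Reaching 1000× takes log₂(1000) ≈ 9.97 doublings.
9.97 × 14.00 ≈ 140 years.

≈ 140 years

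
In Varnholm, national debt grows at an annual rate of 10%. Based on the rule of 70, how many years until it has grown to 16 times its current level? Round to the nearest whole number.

around 28 years

One doubling takes 70/10 = 7.00 years.
Getting to 16× needs 4 doublings: 4 × 7.00 ≈ 28 years.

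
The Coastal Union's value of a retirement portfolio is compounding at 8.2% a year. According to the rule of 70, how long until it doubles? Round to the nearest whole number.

about 9 years

Doubling time ≈ 70 / 8.2 = 8.54 years.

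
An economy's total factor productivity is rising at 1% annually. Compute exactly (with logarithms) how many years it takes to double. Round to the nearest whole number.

70 years

t = ln(2) / ln(1 + 0.01) = 0.6931 / 0.009950 ≈ 69.66.
≈ 70 years.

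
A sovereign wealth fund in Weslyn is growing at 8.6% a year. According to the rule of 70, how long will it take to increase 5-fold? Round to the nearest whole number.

At 8.6% it doubles every 70/8.6 ≈ 8.14 years.
5× is log₂ 5 ≈ 2.32 doublings, so ≈ 2.32 × 8.14 = 19 years.

≈ 19 years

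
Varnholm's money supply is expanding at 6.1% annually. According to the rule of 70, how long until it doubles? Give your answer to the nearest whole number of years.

approximately 11 years

At 6.1%, doubling takes about 70/6.1 = 11.48 years.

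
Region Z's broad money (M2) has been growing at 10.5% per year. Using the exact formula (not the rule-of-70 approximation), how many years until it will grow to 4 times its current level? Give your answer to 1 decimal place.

t = ln(4) / ln(1 + 0.105) = 1.3863 / 0.099845 ≈ 13.88.

13.9 years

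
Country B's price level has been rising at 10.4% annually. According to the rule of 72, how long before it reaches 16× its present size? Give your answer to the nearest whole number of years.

One doubling takes 72/10.4 = 6.92 years.
Getting to 16× needs 4 doublings: 4 × 6.92 ≈ 28 years.

28 years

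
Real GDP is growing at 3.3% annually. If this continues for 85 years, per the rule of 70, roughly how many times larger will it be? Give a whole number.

At 3.3% one doubling takes ≈ 21.21 years; 85 years is 4 of them, so ×16.

about 16 times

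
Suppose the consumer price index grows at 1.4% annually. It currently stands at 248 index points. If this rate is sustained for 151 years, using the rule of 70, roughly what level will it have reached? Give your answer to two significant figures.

about 2000 index points

It doubles every 70/1.4 ≈ 50.00 years, so 151 years is 3.02 doublings.
2^3.02 ≈ 8.11; 248 × 8.11 ≈ 2000 index points.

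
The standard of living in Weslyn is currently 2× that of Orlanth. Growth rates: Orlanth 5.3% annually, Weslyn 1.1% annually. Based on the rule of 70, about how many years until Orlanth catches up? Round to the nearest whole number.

Orlanth gains on Weslyn at 5.3% − 1.1% = 4.2 points a year.
At that relative rate the gap halves every 70/4.2 ≈ 16.67 years.
A 2× gap closes after 1 halving: 1 × 16.67 ≈ 17 years.

17 years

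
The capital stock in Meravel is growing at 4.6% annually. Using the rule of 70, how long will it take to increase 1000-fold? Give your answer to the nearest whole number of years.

roughly 152 years

Doubling time ≈ 70/4.6 = 15.22 years.
1000× is log₂ 1000 ≈ 9.97 doublings, so ≈ 9.97 × 15.22 = 152 years.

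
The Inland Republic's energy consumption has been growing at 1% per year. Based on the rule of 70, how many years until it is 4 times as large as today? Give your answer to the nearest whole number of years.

At 1% it doubles every 70/1 ≈ 70.00 years.
4× is 2 doublings, so 2 × 70.00 ≈ 140 years.

≈ 140 years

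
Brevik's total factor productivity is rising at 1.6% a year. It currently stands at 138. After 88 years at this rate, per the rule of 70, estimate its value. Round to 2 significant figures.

Doubling time ≈ 70/1.6 = 43.75 years.
88 years is 88/43.75 ≈ 2.01 doublings, a factor of 2^2.01 ≈ 4.03.
138 × 4.03 ≈ 560.

about 560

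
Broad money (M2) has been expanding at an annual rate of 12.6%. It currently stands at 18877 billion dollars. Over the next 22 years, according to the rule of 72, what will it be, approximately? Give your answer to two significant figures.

Doubling time ≈ 72/12.6 = 5.71 years.
22 years is 22/5.71 ≈ 3.85 doublings, a factor of 2^3.85 ≈ 14.42.
18877 × 14.42 ≈ 270000 billion dollars.

approximately 270000 billion dollars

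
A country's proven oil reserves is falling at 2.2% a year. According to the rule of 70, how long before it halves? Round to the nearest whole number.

The rule works in reverse for decay: 70/2.2 ≈ 31.82 years to halve.

around 32 years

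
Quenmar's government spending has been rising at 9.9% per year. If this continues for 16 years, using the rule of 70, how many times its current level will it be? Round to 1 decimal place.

approximately 4.8 times

Doubling time ≈ 70/9.9 = 7.07 years.
16 years / 7.07 ≈ 2.26 doublings → factor 2^2.26 ≈ 4.8.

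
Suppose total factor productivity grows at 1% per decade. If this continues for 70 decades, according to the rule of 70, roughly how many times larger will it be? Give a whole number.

≈ 2 times

Doubling time ≈ 70/1 = 70.00 decades.
70/70.00 ≈ 1 doubling, so about 2^1 = 2×.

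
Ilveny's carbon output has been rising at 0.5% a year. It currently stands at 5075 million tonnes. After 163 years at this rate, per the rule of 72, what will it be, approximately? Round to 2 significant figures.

≈ 11000 million tonnes

Doubling time ≈ 72/0.5 = 144.00 years.
163 years is 163/144.00 ≈ 1.13 doublings, a factor of 2^1.13 ≈ 2.19.
5075 × 2.19 ≈ 11000 million tonnes.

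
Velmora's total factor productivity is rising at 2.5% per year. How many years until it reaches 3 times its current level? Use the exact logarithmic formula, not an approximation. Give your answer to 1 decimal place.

44.5 years

t = ln(3) / ln(1 + 0.025) = 1.0986 / 0.024693 ≈ 44.49.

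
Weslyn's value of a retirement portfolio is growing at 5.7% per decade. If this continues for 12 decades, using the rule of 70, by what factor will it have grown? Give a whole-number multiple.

≈ 2 times

Doubling time ≈ 70/5.7 = 12.28 decades.
12/12.28 ≈ 1 doubling, so about 2^1 = 2×.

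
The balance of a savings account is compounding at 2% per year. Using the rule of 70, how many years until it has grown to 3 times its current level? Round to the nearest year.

about 55 years

At 2% it doubles every 70/2 ≈ 35.00 years.
Reaching 3× takes log₂(3) ≈ 1.58 doublings.
1.58 × 35.00 ≈ 55 years.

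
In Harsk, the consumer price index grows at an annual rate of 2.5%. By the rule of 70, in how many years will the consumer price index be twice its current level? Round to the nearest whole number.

roughly 28 years

At 2.5%, doubling takes about 70/2.5 = 28.00 years.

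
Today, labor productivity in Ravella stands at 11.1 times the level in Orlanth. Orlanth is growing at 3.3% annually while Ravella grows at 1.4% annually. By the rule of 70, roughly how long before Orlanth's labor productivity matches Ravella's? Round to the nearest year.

Orlanth gains on Ravella at 3.3% − 1.4% = 1.9 points a year.
At that relative rate the gap halves every 70/1.9 ≈ 36.84 years.
An 11.1 times gap takes log₂(11.1) ≈ 3.47 halvings to close: 3.47 × 36.84 ≈ 128 years.

approximately 128 years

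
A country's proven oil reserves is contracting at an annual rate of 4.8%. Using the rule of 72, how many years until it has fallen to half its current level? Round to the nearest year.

Falling at 4.8%, it halves about every 72/4.8 = 15.00 years.

approximately 15 years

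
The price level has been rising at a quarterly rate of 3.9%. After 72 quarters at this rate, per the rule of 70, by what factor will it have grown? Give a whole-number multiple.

around 16 times

Doubling time ≈ 70/3.9 = 17.95 quarters.
72/17.95 ≈ 4 doublings, so about 2^4 = 16×.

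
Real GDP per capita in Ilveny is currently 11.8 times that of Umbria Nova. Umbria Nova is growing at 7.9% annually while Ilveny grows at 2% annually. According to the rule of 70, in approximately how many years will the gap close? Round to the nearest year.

≈ 42 years

What matters is the difference: 5.9 pp.
Rule of 70 on the gap: the ratio halves every 70/5.9 ≈ 11.86 years.
An 11.8 times gap takes log₂(11.8) ≈ 3.56 halvings to close: 3.56 × 11.86 ≈ 42 years.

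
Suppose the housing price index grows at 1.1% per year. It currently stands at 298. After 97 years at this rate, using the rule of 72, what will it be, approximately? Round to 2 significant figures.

roughly 830

It doubles every 72/1.1 ≈ 65.45 years, so 97 years is 1.48 doublings.
2^1.48 ≈ 2.79; 298 × 2.79 ≈ 830.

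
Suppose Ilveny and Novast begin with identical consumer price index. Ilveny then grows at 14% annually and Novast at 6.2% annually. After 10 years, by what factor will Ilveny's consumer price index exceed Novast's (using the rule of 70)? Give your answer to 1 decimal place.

around 2.2 times

Ilveny pulls ahead at 7.8 pp per year, so the ratio doubles every 70/7.8 ≈ 8.97 years.
In 10 years that's 1.11 doublings: 2^1.11 ≈ 2.2.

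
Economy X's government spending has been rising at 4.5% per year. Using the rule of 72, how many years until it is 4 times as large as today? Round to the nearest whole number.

At 4.5% it doubles every 72/4.5 ≈ 16.00 years.
4 = 2^2, so 2 doublings → 32 years.

≈ 32 years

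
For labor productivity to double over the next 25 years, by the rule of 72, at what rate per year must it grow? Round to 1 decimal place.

around 2.9% per year

72 / 25 ≈ 2.88, so about 2.9% per year.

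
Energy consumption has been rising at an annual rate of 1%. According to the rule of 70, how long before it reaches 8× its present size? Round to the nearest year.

roughly 210 years

One doubling takes 70/1 = 70.00 years.
Getting to 8× needs 3 doublings: 3 × 70.00 ≈ 210 years.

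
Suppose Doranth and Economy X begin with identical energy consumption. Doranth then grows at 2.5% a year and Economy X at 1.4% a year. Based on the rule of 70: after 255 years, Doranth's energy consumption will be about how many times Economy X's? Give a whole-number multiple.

Doranth pulls ahead at 1.1 pp per year, so the ratio doubles every 70/1.1 ≈ 63.64 years.
In 255 years that's 4.01 doublings: 2^4.01 ≈ 16.

roughly 16 times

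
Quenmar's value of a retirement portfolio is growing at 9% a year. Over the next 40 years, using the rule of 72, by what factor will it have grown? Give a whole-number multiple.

roughly 32 times

At 9% one doubling takes ≈ 8.00 years; 40 years is 5 of them, so ×32.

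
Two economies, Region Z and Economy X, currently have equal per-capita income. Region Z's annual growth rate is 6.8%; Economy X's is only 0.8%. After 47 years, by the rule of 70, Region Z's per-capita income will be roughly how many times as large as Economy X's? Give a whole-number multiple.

roughly 16 times

Region Z pulls ahead at 6 pp per year, so the ratio doubles every 70/6 ≈ 11.67 years.
In 47 years that's 4.03 doublings: 2^4.03 ≈ 16.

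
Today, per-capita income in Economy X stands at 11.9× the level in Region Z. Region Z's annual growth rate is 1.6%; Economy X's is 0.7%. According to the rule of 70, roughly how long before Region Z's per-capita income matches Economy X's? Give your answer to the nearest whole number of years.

Region Z gains on Economy X at 1.6% − 0.7% = 0.9 points a year.
At that relative rate the gap halves every 70/0.9 ≈ 77.78 years.
An 11.9× gap takes log₂(11.9) ≈ 3.57 halvings to close: 3.57 × 77.78 ≈ 278 years.

278 years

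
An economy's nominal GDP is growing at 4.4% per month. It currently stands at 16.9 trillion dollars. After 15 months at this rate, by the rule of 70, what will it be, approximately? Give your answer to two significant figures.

Doubling time ≈ 70/4.4 = 15.91 months.
15 months is 15/15.91 ≈ 0.94 doublings, a factor of 2^0.94 ≈ 1.92.
16.9 × 1.92 ≈ 32 trillion dollars.

32 trillion dollars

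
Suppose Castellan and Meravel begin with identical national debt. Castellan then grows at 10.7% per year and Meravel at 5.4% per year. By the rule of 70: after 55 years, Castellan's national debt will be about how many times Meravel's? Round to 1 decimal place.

around 17.9 times

Rate gap = 10.7% − 5.4% = 5.3 points.
The ratio doubles every 70/5.3 ≈ 13.21 years.
55/13.21 ≈ 4.16 doublings → ratio ≈ 2^4.16 ≈ 17.9.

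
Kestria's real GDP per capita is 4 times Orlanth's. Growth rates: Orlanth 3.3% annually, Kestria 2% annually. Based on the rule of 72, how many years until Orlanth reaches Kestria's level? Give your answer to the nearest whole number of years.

approximately 111 years

Orlanth gains on Kestria at 3.3% − 2% = 1.3 points a year.
At that relative rate the gap halves every 72/1.3 ≈ 55.38 years.
A 4 times gap closes after 2 halvings: 2 × 55.38 ≈ 111 years.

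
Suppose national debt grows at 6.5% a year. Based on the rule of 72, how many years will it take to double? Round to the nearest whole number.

Doubling time ≈ 72 / 6.5 = 11.08 years.

11 years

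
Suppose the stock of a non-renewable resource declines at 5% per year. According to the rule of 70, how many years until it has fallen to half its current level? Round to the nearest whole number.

around 14 years

The rule works in reverse for decay: 70/5 ≈ 14.00 years to halve.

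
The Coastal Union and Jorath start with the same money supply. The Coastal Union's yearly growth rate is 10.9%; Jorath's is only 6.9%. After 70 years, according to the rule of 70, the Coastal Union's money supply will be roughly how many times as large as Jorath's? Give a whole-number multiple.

≈ 16 times

Only the 4-point difference matters.
70/4 ≈ 17.50 years per doubling of the ratio; 70 years gives 4.00 doublings, so ≈ 16×.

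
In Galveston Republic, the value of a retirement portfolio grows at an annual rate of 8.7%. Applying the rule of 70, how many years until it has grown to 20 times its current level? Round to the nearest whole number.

about 35 years

At 8.7% it doubles every 70/8.7 ≈ 8.05 years.
Reaching 20× takes log₂(20) ≈ 4.32 doublings.
4.32 × 8.05 ≈ 35 years.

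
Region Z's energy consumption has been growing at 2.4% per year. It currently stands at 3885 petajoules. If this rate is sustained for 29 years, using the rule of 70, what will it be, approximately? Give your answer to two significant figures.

approximately 7700 petajoules

Doubling time ≈ 70/2.4 = 29.17 years.
29 years is 29/29.17 ≈ 0.99 doublings, a factor of 2^0.99 ≈ 1.99.
3885 × 1.99 ≈ 7700 petajoules.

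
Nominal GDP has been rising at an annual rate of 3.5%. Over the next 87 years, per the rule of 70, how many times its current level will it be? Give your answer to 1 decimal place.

roughly 20.4 times

Doubles every ≈ 20.00 years (70/3.5).
87 years is 4.35 doublings; 2^4.35 ≈ 20.4×.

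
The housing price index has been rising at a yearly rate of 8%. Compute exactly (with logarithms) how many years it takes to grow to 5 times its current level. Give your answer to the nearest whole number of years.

21 years

t = ln(5) / ln(1 + 0.08) = 1.6094 / 0.076961 ≈ 20.91.
≈ 21 years.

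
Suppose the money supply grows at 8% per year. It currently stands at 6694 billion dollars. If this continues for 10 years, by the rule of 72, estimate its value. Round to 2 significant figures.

It doubles every 72/8 ≈ 9.00 years, so 10 years is 1.11 doublings.
2^1.11 ≈ 2.16; 6694 × 2.16 ≈ 14000 billion dollars.

around 14000 billion dollars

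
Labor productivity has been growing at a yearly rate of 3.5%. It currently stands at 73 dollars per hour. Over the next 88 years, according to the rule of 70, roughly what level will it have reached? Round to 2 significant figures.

It doubles every 70/3.5 ≈ 20.00 years, so 88 years is 4.40 doublings.
2^4.40 ≈ 21.11; 73 × 21.11 ≈ 1500 dollars per hour.

about 1500 dollars per hour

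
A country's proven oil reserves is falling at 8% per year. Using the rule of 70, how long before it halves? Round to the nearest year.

9 years

Halving time ≈ 70 / 8 = 8.75 → 9 years.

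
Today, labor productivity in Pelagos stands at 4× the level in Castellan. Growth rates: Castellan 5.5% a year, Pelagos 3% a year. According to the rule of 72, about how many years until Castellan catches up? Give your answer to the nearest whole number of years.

58 years

What matters is the difference: 2.5 pp.
Rule of 72 on the gap: the ratio halves every 72/2.5 ≈ 28.80 years.
A 4× gap closes after 2 halvings: 2 × 28.80 ≈ 58 years.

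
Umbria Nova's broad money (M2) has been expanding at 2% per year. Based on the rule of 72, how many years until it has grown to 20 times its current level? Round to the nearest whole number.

roughly 156 years

At 2% it doubles every 72/2 ≈ 36.00 years.
20× is log₂ 20 ≈ 4.32 doublings, so ≈ 4.32 × 36.00 = 156 years.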